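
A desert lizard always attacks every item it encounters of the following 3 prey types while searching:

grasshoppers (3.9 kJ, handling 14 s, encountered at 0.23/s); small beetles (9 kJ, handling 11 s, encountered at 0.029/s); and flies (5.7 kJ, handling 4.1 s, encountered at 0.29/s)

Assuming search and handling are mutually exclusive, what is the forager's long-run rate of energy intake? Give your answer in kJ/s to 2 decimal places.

R = (0.23×3.9 + 0.029×9 + 0.29×5.7) / (1 + 0.23×14 + 0.029×11 + 0.29×4.1) = 2.811/5.728 = 0.4907 kJ/s.

0.49 kJ/s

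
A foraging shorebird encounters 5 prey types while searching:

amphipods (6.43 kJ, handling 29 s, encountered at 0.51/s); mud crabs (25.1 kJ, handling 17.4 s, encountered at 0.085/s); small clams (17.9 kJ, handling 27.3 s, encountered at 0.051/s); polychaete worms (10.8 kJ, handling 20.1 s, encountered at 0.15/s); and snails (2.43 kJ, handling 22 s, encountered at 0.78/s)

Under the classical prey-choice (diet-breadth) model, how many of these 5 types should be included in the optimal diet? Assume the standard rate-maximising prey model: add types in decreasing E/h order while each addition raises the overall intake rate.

Profitabilities (E/h, kJ/s): mud crabs 1.44, small clams 0.656, polychaete worms 0.537, amphipods 0.222, snails 0.11. Add prey in this order while the next type's profitability exceeds the intake rate on those already taken.
Rate on top 1: 0.8606. small clams: 0.656 < 0.8606 → exclude; stop.
Optimal diet: mud crabs — 1 of 5 types.

1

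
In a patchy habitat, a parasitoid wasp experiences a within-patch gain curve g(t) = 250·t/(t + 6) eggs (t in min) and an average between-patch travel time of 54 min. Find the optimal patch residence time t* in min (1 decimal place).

18.0 min

By the marginal value theorem, leave when the instantaneous gain rate g'(t) equals the habitat-wide average g(t)/(T + t).
g'(t) = 250·6/(t + 6)². Setting 250·6/(t+6)² = 250t/[(t+6)(54+t)] gives 6(54+t) = t(t+6), so t² = 6×54 = 324.
t* = √324 = 18 min.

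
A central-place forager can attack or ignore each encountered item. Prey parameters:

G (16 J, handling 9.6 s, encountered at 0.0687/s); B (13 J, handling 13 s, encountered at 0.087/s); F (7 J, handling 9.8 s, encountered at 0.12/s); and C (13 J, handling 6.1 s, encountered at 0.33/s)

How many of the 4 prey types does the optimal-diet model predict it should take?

Rank by E/h (J/s): C 2.13, G 1.67, B 1, F 0.714. Include each in turn until the next type's E/h falls below the running intake rate.
Rate on top 1: 1.424. G: 1.67 > 1.424 → include.
Rate on top 2: 1.467. B: 1 < 1.467 → exclude; stop.
Optimal diet: C, G — 2 of 4 types.

2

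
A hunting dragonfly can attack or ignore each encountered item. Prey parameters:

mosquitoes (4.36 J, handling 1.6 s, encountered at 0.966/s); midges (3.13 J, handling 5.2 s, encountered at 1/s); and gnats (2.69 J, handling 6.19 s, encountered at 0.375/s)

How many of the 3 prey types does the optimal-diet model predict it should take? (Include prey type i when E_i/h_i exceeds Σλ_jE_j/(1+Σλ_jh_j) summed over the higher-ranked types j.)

1

Rank by E/h (J/s): mosquitoes 2.73, midges 0.602, gnats 0.435. Include each in turn until the next type's E/h falls below the running intake rate.
Rate on top 1: 1.655. midges: 0.602 < 1.655 → exclude; stop.
Optimal diet: mosquitoes — 1 of 3 types.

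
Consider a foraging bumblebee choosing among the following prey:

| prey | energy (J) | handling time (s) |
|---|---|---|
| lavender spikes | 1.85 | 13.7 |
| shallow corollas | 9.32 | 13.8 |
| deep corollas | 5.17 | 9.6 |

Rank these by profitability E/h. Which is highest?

shallow corollas

Profitability E/h (J/s): lavender spikes = 1.85/13.7 = 0.135, shallow corollas = 9.32/13.8 = 0.675, deep corollas = 5.17/9.6 = 0.539.
Ranked: shallow corollas > deep corollas > lavender spikes.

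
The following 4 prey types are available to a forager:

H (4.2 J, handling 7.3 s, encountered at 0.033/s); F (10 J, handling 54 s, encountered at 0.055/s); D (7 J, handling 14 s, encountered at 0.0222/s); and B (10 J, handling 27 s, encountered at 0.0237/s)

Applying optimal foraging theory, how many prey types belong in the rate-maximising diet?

3

E/h in descending order: H 0.575, D 0.5, B 0.37, F 0.185 J/s. The optimal diet is the largest prefix of this list for which every included type satisfies E_i/h_i > R on the types above it.
Rate on top 1: 0.1117. D: 0.5 > 0.1117 → include.
Rate on top 2: 0.1895. B: 0.37 > 0.1895 → include.
Rate on top 3: 0.2423. F: 0.185 < 0.2423 → exclude; stop.
Optimal diet: H, D, B — 3 of 4 types.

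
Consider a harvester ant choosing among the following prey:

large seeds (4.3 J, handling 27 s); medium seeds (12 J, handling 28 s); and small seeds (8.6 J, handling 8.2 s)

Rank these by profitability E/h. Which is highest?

small seeds

Profitability E/h (J/s): large seeds = 4.3/27 = 0.159, medium seeds = 12/28 = 0.429, small seeds = 8.6/8.2 = 1.05.
Ranked: small seeds > medium seeds > large seeds.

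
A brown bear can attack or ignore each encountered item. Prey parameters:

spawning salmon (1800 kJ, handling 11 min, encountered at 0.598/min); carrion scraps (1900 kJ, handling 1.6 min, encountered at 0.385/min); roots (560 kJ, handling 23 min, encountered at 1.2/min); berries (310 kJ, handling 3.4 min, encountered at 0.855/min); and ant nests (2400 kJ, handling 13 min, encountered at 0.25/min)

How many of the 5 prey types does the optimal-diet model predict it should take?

E/h in descending order: carrion scraps 1.19e+03, ant nests 185, spawning salmon 164, berries 91.2, roots 24.3 kJ/min. The optimal diet is the largest prefix of this list for which every included type satisfies E_i/h_i > R on the types above it.
Rate on top 1: 452.7. ant nests: 185 < 452.7 → exclude; stop.
Optimal diet: carrion scraps — 1 of 5 types.

1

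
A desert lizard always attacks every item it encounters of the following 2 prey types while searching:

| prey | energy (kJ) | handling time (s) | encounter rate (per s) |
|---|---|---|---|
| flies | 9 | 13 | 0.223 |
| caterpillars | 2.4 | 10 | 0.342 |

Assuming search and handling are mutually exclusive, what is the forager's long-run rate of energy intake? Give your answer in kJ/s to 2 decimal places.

0.39 kJ/s

Energy encountered per unit search time: 0.223×9 + 0.342×2.4 = 2.828 kJ/s.
Handling time per unit search time: 0.223×13 + 0.342×10 = 6.319.
Rate = 2.828/(1 + 6.319) = 0.3864 kJ/s.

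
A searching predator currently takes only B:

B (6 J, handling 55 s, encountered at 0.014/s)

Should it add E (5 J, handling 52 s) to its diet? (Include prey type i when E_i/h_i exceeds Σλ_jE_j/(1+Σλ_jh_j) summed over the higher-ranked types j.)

Yes

Intake rate on the current diet: R = (0.014×6) / (1 + 0.014×55) = 0.084/1.77 = 0.04746 J/s.
Profitability of E: 5/52 = 0.09615 J/s.
0.09615 > 0.04746, so adding E raises the average — include it.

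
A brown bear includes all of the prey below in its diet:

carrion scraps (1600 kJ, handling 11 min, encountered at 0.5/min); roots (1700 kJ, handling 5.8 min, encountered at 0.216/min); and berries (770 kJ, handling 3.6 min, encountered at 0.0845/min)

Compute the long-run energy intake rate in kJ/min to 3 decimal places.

R = (0.5×1600 + 0.216×1700 + 0.0845×770) / (1 + 0.5×11 + 0.216×5.8 + 0.0845×3.6) = 1232/8.057 = 152.9 kJ/min.

152.943 kJ/min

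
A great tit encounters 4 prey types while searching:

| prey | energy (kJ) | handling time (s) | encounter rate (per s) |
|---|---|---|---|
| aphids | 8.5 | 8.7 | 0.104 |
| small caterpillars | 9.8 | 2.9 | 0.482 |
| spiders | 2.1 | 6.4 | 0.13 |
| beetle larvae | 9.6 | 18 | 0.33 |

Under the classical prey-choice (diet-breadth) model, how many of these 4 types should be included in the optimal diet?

Profitabilities (E/h, kJ/s): small caterpillars 3.38, aphids 0.977, beetle larvae 0.533, spiders 0.328. Add prey in this order while the next type's profitability exceeds the intake rate on those already taken.
Rate on top 1: 1.97. aphids: 0.977 < 1.97 → exclude; stop.
Optimal diet: small caterpillars — 1 of 4 types.

1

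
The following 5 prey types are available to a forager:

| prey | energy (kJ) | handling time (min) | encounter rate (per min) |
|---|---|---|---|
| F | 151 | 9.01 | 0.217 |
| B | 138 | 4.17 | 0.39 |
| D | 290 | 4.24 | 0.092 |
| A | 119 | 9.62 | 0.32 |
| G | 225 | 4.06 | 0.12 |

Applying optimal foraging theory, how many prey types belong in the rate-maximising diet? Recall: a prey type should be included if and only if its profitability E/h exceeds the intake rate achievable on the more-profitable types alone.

3

E/h in descending order: D 68.4, G 55.4, B 33.1, F 16.8, A 12.4 kJ/min. The optimal diet is the largest prefix of this list for which every included type satisfies E_i/h_i > R on the types above it.
Rate on top 1: 19.19. G: 55.4 > 19.19 → include.
Rate on top 2: 28.59. B: 33.1 > 28.59 → include.
Rate on top 3: 30.68. F: 16.8 < 30.68 → exclude; stop.
Optimal diet: D, G, B — 3 of 5 types.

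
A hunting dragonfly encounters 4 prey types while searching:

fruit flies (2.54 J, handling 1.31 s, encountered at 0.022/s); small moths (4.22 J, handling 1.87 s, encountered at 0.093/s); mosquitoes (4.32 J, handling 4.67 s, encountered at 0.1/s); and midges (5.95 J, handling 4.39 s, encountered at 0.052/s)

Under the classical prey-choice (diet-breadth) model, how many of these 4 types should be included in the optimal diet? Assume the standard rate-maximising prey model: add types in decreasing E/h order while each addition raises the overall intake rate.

Profitabilities (E/h, J/s): small moths 2.26, fruit flies 1.94, midges 1.36, mosquitoes 0.925. Add prey in this order while the next type's profitability exceeds the intake rate on those already taken.
Rate on top 1: 0.3343. fruit flies: 1.94 > 0.3343 → include.
Rate on top 2: 0.3728. midges: 1.36 > 0.3728 → include.
Rate on top 3: 0.5295. mosquitoes: 0.925 > 0.5295 → include.
Optimal diet: small moths, fruit flies, midges, mosquitoes — 4 of 4 types.

4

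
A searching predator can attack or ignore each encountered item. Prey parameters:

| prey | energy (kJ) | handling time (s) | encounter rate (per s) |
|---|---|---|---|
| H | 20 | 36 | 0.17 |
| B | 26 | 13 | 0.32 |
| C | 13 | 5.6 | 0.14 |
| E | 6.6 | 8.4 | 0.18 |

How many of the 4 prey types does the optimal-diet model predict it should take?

2

E/h in descending order: C 2.32, B 2, E 0.786, H 0.556 kJ/s. The optimal diet is the largest prefix of this list for which every included type satisfies E_i/h_i > R on the types above it.
Rate on top 1: 1.02. B: 2 > 1.02 → include.
Rate on top 2: 1.706. E: 0.786 < 1.706 → exclude; stop.
Optimal diet: C, B — 2 of 4 types.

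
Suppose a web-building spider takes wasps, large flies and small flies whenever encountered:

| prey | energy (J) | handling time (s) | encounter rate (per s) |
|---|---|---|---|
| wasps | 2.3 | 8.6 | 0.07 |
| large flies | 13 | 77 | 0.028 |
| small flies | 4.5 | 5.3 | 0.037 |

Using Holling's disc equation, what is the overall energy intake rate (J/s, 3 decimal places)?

0.175 J/s

R = Σλ_iE_i / (1 + Σλ_ih_i)
Numerator: 0.07×2.3 + 0.028×13 + 0.037×4.5 = 0.6915
Denominator: 1 + 0.07×8.6 + 0.028×77 + 0.037×5.3 = 3.954
R = 0.6915/3.954 = 0.1749 J/s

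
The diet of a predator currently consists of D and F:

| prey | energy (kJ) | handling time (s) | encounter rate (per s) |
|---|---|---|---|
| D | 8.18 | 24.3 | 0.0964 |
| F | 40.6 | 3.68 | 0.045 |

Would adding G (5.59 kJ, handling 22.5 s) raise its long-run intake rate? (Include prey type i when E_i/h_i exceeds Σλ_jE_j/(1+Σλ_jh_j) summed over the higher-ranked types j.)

No

On D and F alone, R = ΣλE/(1+Σλh) = 2.616/3.508 = 0.7456 kJ/s.
Profitability of G: 5.59/22.5 = 0.2484 kJ/s.
0.2484 < 0.7456, so adding G would lower the average — exclude it.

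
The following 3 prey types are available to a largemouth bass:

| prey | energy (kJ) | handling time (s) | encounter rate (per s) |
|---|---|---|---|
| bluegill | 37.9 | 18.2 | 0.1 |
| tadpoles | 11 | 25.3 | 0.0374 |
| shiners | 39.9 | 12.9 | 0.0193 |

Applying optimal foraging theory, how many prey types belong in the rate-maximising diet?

Rank by E/h (kJ/s): shiners 3.09, bluegill 2.08, tadpoles 0.435. Include each in turn until the next type's E/h falls below the running intake rate.
Rate on top 1: 0.6166. bluegill: 2.08 > 0.6166 → include.
Rate on top 2: 1.486. tadpoles: 0.435 < 1.486 → exclude; stop.
Optimal diet: shiners, bluegill — 2 of 3 types.

2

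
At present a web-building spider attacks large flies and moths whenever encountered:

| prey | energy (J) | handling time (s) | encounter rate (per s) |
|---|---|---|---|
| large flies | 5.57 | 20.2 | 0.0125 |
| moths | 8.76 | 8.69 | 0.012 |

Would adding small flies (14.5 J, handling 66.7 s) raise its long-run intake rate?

Yes

Intake rate on the current diet: R = (0.0125×5.57 + 0.012×8.76) / (1 + 0.0125×20.2 + 0.012×8.69) = 0.1747/1.357 = 0.1288 J/s.
Profitability of small flies: 14.5/66.7 = 0.2174 J/s.
Since 0.2174 > R, including small flies increases the long-run rate.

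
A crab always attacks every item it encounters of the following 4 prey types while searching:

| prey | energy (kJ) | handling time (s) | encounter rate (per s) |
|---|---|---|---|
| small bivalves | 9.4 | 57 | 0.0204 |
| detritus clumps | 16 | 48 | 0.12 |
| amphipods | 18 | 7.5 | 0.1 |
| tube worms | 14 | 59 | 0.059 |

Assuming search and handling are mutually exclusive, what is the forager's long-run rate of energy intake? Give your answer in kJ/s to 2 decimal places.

R = Σλ_iE_i / (1 + Σλ_ih_i)
Numerator: 0.0204×9.4 + 0.12×16 + 0.1×18 + 0.059×14 = 4.738
Denominator: 1 + 0.0204×57 + 0.12×48 + 0.1×7.5 + 0.059×59 = 12.15
R = 4.738/12.15 = 0.3898 kJ/s

0.39 kJ/s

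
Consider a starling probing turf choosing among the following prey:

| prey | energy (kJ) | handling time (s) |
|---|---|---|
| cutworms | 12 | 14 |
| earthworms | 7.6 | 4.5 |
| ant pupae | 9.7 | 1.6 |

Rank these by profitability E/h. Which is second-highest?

earthworms

Profitability E/h (kJ/s): cutworms = 12/14 = 0.857, earthworms = 7.6/4.5 = 1.69, ant pupae = 9.7/1.6 = 6.06.
Ranked: ant pupae > earthworms > cutworms.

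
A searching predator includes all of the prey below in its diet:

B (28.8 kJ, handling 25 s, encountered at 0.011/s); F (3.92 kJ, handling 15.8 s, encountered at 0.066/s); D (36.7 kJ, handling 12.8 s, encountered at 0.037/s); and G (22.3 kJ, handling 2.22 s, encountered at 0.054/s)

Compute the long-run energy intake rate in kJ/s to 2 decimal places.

Energy encountered per unit search time: 0.011×28.8 + 0.066×3.92 + 0.037×36.7 + 0.054×22.3 = 3.138 kJ/s.
Handling time per unit search time: 0.011×25 + 0.066×15.8 + 0.037×12.8 + 0.054×2.22 = 1.911.
Rate = 3.138/(1 + 1.911) = 1.078 kJ/s.

1.08 kJ/s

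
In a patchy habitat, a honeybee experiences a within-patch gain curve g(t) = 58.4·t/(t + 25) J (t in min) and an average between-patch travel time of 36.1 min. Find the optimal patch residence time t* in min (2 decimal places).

30.04 min

By the marginal value theorem, leave when the instantaneous gain rate g'(t) equals the habitat-wide average g(t)/(T + t).
g'(t) = 58.4·25/(t + 25)². Setting 58.4·25/(t+25)² = 58.4t/[(t+25)(36.1+t)] gives 25(36.1+t) = t(t+25), so t² = 25×36.1 = 902.5.
t* = √902.5 = 30.04 min.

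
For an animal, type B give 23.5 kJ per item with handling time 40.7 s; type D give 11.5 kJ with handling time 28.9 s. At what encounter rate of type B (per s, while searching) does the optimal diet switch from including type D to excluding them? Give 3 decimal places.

0.054 per s

At the threshold, the rate on type B alone equals the profitability of type D: λ·23.5/(1 + λ·40.7) = 11.5/28.9 = 0.3979.
Rearranging, λ(23.5 − 0.3979×40.7) = 0.3979, so λ = 0.3979/7.304 = 0.05448 per s.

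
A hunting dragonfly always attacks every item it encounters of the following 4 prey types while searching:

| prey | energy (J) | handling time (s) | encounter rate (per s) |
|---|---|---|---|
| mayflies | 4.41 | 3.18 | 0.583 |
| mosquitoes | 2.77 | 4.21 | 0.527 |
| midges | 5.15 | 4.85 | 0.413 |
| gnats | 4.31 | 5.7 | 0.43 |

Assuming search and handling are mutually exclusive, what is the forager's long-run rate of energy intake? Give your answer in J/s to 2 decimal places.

Energy encountered per unit search time: 0.583×4.41 + 0.527×2.77 + 0.413×5.15 + 0.43×4.31 = 8.011 J/s.
Handling time per unit search time: 0.583×3.18 + 0.527×4.21 + 0.413×4.85 + 0.43×5.7 = 8.527.
Rate = 8.011/(1 + 8.527) = 0.8409 J/s.

0.84 J/s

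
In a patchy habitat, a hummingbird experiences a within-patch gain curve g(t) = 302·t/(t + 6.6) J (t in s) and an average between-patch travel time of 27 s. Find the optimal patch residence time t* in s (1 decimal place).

By the marginal value theorem, leave when the instantaneous gain rate g'(t) equals the habitat-wide average g(t)/(T + t).
g'(t) = 302·6.6/(t + 6.6)². Setting 302·6.6/(t+6.6)² = 302t/[(t+6.6)(27+t)] gives 6.6(27+t) = t(t+6.6), so t² = 6.6×27 = 178.2.
t* = √178.2 = 13.35 s.

13.3 s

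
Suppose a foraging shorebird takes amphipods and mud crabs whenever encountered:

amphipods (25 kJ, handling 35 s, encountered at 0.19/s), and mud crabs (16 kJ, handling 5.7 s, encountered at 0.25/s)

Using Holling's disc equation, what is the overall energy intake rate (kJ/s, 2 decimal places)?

0.96 kJ/s

R = Σλ_iE_i / (1 + Σλ_ih_i)
Numerator: 0.19×25 + 0.25×16 = 8.75
Denominator: 1 + 0.19×35 + 0.25×5.7 = 9.075
R = 8.75/9.075 = 0.9642 kJ/s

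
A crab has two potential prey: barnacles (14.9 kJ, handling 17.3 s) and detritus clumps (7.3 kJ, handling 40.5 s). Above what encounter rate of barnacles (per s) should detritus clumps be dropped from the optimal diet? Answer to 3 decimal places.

0.015 per s

The zero-one rule: include detritus clumps iff E₂/h₂ > λE₁/(1+λh₁). Equality gives the switch point.
λE₁h₂ = E₂ + λE₂h₁ ⇒ λ = E₂/(E₁h₂ − E₂h₁) = 7.3/(603.5 − 126.3) = 0.0153 per s.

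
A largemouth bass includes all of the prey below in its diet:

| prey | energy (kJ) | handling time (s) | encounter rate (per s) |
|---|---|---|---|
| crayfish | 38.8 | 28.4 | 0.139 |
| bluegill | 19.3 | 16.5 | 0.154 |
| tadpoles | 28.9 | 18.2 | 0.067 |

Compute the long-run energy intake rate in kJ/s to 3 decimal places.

1.183 kJ/s

Energy encountered per unit search time: 0.139×38.8 + 0.154×19.3 + 0.067×28.9 = 10.3 kJ/s.
Handling time per unit search time: 0.139×28.4 + 0.154×16.5 + 0.067×18.2 = 7.708.
Rate = 10.3/(1 + 7.708) = 1.183 kJ/s.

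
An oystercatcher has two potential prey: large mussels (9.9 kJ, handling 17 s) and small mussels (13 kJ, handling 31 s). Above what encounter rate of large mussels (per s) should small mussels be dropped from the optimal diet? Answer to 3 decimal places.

The zero-one rule: include small mussels iff E₂/h₂ > λE₁/(1+λh₁). Equality gives the switch point.
λE₁h₂ = E₂ + λE₂h₁ ⇒ λ = E₂/(E₁h₂ − E₂h₁) = 13/(306.9 − 221) = 0.1513 per s.

0.151 per s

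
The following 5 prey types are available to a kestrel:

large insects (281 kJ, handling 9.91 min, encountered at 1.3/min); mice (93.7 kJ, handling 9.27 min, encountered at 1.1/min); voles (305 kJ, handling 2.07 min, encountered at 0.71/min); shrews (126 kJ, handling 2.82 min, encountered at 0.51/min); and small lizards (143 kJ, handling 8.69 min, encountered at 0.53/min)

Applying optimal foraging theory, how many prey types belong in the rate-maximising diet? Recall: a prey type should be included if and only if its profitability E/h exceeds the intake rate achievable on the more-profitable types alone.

Profitabilities (E/h, kJ/min): voles 147, shrews 44.7, large insects 28.4, small lizards 16.5, mice 10.1. Add prey in this order while the next type's profitability exceeds the intake rate on those already taken.
Rate on top 1: 87.68. shrews: 44.7 < 87.68 → exclude; stop.
Optimal diet: voles — 1 of 5 types.

1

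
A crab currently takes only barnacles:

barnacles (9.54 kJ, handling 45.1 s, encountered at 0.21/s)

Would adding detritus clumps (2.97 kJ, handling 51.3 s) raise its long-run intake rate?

Intake rate on the current diet: R = (0.21×9.54) / (1 + 0.21×45.1) = 2.003/10.47 = 0.1913 kJ/s.
detritus clumps: E/h = 2.97/51.3 = 0.05789 kJ/s.
0.05789 < 0.1913, so adding detritus clumps would lower the average — exclude it.

No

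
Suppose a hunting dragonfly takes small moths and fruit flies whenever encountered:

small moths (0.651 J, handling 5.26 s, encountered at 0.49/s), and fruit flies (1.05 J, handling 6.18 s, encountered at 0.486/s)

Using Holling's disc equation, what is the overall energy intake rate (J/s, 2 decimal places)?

R = Σλ_iE_i / (1 + Σλ_ih_i)
Numerator: 0.49×0.651 + 0.486×1.05 = 0.8293
Denominator: 1 + 0.49×5.26 + 0.486×6.18 = 6.581
R = 0.8293/6.581 = 0.126 J/s

0.13 J/s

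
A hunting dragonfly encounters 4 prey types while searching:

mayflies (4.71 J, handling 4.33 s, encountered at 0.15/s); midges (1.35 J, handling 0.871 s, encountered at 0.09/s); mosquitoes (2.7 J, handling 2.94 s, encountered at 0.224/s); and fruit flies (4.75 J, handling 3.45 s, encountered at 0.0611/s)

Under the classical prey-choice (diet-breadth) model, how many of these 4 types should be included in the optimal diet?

E/h in descending order: midges 1.55, fruit flies 1.38, mayflies 1.09, mosquitoes 0.918 J/s. The optimal diet is the largest prefix of this list for which every included type satisfies E_i/h_i > R on the types above it.
Rate on top 1: 0.1127. fruit flies: 1.38 > 0.1127 → include.
Rate on top 2: 0.3194. mayflies: 1.09 > 0.3194 → include.
Rate on top 3: 0.5768. mosquitoes: 0.918 > 0.5768 → include.
Optimal diet: midges, fruit flies, mayflies, mosquitoes — 4 of 4 types.

4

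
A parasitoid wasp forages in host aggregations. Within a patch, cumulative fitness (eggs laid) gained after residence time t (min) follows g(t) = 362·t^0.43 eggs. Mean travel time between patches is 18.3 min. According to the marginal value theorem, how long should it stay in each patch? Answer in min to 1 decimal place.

Maximise g(t)/(T+t): set derivative to zero → g'(t)(T+t) = g(t).
g'(t) = 0.43·362·t^-0.57. Setting 0.43·362·t^-0.57 = 362·t^0.43/(18.3+t) gives 0.43(18.3+t) = t, so 0.57·t = 0.43×18.3.
t* = 0.43×18.3/0.57 = 13.81 min.

13.8 min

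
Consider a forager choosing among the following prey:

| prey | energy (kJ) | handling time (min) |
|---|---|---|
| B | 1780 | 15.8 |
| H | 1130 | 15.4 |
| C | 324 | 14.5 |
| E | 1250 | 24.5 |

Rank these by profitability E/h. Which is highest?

B

Profitability E/h (kJ/min): B = 1780/15.8 = 113, H = 1130/15.4 = 73.4, C = 324/14.5 = 22.3, E = 1250/24.5 = 51.
Ranked: B > H > E > C.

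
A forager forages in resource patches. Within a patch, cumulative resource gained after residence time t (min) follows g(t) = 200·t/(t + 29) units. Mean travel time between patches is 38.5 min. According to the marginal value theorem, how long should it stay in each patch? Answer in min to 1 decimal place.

33.4 min

Optimal t* satisfies g'(t*) = g(t*)/(T + t*).
g'(t) = 200·29/(t + 29)². Setting 200·29/(t+29)² = 200t/[(t+29)(38.5+t)] gives 29(38.5+t) = t(t+29), so t² = 29×38.5 = 1116.
t* = √1116 = 33.41 min.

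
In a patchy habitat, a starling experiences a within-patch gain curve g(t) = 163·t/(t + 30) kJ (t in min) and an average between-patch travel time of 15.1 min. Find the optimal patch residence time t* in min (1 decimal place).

Maximise g(t)/(T+t): set derivative to zero → g'(t)(T+t) = g(t).
g'(t) = 163·30/(t + 30)². Setting 163·30/(t+30)² = 163t/[(t+30)(15.1+t)] gives 30(15.1+t) = t(t+30), so t² = 30×15.1 = 453.
t* = √453 = 21.28 min.

21.3 min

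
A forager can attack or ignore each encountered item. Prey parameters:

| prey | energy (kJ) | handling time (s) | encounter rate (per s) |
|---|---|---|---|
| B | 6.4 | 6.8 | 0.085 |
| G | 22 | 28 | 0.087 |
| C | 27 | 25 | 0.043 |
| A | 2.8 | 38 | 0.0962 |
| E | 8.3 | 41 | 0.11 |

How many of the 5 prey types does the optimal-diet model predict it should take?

Profitabilities (E/h, kJ/s): C 1.08, B 0.941, G 0.786, E 0.202, A 0.0737. Add prey in this order while the next type's profitability exceeds the intake rate on those already taken.
Rate on top 1: 0.5595. B: 0.941 > 0.5595 → include.
Rate on top 2: 0.6427. G: 0.786 > 0.6427 → include.
Rate on top 3: 0.7111. E: 0.202 < 0.7111 → exclude; stop.
Optimal diet: C, B, G — 3 of 5 types.

3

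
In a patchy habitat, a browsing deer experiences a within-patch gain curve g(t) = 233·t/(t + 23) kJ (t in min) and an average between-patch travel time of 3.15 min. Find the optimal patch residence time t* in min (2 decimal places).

Maximise g(t)/(T+t): set derivative to zero → g'(t)(T+t) = g(t).
g'(t) = 233·23/(t + 23)². Setting 233·23/(t+23)² = 233t/[(t+23)(3.15+t)] gives 23(3.15+t) = t(t+23), so t² = 23×3.15 = 72.45.
t* = √72.45 = 8.512 min.

8.51 min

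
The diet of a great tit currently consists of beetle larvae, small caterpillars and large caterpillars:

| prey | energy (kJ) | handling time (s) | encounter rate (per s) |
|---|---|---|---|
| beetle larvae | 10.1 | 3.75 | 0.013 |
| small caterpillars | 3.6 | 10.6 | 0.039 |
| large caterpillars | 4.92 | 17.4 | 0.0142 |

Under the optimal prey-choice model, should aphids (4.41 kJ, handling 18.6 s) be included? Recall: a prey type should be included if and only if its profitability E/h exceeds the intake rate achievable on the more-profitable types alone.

Yes

Intake rate on the current diet: R = (0.013×10.1 + 0.039×3.6 + 0.0142×4.92) / (1 + 0.013×3.75 + 0.039×10.6 + 0.0142×17.4) = 0.3416/1.709 = 0.1998 kJ/s.
aphids: E/h = 4.41/18.6 = 0.2371 kJ/s.
0.2371 > 0.1998, so adding aphids raises the average — include it.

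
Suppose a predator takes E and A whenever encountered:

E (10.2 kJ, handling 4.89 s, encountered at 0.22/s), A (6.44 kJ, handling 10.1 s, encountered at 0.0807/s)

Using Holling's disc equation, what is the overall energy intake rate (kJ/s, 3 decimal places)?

R = Σλ_iE_i / (1 + Σλ_ih_i)
Numerator: 0.22×10.2 + 0.0807×6.44 = 2.764
Denominator: 1 + 0.22×4.89 + 0.0807×10.1 = 2.891
R = 2.764/2.891 = 0.956 kJ/s

0.956 kJ/s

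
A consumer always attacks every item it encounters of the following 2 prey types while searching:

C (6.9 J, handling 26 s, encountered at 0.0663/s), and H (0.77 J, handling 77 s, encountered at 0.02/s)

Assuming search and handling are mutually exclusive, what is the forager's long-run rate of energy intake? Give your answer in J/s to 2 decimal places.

0.11 J/s

R = (0.0663×6.9 + 0.02×0.77) / (1 + 0.0663×26 + 0.02×77) = 0.4729/4.264 = 0.1109 J/s.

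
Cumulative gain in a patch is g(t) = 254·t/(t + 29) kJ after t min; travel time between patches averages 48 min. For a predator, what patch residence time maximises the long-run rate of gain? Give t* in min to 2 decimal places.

Optimal t* satisfies g'(t*) = g(t*)/(T + t*).
g'(t) = 254·29/(t + 29)². Setting 254·29/(t+29)² = 254t/[(t+29)(48+t)] gives 29(48+t) = t(t+29), so t² = 29×48 = 1392.
t* = √1392 = 37.31 min.

37.31 min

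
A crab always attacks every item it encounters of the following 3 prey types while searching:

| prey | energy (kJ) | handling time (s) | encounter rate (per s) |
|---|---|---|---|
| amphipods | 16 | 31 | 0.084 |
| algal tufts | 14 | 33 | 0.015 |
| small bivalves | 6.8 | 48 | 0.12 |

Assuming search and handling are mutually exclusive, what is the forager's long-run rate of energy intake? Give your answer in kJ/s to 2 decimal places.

Energy encountered per unit search time: 0.084×16 + 0.015×14 + 0.12×6.8 = 2.37 kJ/s.
Handling time per unit search time: 0.084×31 + 0.015×33 + 0.12×48 = 8.859.
Rate = 2.37/(1 + 8.859) = 0.2404 kJ/s.

0.24 kJ/s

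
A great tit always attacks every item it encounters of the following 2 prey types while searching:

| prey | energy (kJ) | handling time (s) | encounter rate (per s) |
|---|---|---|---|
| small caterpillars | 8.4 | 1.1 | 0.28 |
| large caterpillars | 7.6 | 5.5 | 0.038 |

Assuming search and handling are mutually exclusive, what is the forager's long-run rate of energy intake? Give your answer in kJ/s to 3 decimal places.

1.741 kJ/s

Energy encountered per unit search time: 0.28×8.4 + 0.038×7.6 = 2.641 kJ/s.
Handling time per unit search time: 0.28×1.1 + 0.038×5.5 = 0.517.
Rate = 2.641/(1 + 0.517) = 1.741 kJ/s.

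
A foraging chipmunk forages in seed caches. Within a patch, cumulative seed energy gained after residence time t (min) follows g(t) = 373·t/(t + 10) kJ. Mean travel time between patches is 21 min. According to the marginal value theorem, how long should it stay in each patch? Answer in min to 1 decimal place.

Maximise g(t)/(T+t): set derivative to zero → g'(t)(T+t) = g(t).
g'(t) = 373·10/(t + 10)². Setting 373·10/(t+10)² = 373t/[(t+10)(21+t)] gives 10(21+t) = t(t+10), so t² = 10×21 = 210.
t* = √210 = 14.49 min.

14.5 min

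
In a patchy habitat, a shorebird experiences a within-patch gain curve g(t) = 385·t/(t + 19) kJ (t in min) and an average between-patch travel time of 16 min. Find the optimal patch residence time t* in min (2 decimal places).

By the marginal value theorem, leave when the instantaneous gain rate g'(t) equals the habitat-wide average g(t)/(T + t).
g'(t) = 385·19/(t + 19)². Setting 385·19/(t+19)² = 385t/[(t+19)(16+t)] gives 19(16+t) = t(t+19), so t² = 19×16 = 304.
t* = √304 = 17.44 min.

17.44 min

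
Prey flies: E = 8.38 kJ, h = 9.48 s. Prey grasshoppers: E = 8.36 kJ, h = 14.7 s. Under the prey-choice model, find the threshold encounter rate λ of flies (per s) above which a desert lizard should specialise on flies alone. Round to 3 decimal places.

At the threshold, the rate on flies alone equals the profitability of grasshoppers: λ·8.38/(1 + λ·9.48) = 8.36/14.7 = 0.5687.
Rearranging, λ(8.38 − 0.5687×9.48) = 0.5687, so λ = 0.5687/2.989 = 0.1903 per s.

0.190 per s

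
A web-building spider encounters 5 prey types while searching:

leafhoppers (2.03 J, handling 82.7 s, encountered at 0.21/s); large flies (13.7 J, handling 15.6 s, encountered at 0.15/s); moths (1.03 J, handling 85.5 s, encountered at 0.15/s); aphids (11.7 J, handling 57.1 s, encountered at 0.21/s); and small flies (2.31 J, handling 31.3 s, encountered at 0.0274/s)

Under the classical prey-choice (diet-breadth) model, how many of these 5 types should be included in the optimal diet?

Rank by E/h (J/s): large flies 0.878, aphids 0.205, small flies 0.0738, leafhoppers 0.0245, moths 0.012. Include each in turn until the next type's E/h falls below the running intake rate.
Rate on top 1: 0.6153. aphids: 0.205 < 0.6153 → exclude; stop.
Optimal diet: large flies — 1 of 5 types.

1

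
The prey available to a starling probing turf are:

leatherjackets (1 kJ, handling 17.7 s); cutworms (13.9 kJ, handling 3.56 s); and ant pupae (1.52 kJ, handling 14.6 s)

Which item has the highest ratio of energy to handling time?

cutworms

In descending order of E/h:
cutworms: 13.9/3.56 = 3.9 kJ/s
ant pupae: 1.52/14.6 = 0.104 kJ/s
leatherjackets: 1/17.7 = 0.0565 kJ/s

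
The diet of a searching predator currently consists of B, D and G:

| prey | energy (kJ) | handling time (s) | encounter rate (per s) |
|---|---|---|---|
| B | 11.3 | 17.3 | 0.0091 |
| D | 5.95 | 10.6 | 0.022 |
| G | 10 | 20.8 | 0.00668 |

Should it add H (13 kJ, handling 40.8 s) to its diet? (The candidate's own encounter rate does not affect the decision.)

Intake rate on the current diet: R = (0.0091×11.3 + 0.022×5.95 + 0.00668×10) / (1 + 0.0091×17.3 + 0.022×10.6 + 0.00668×20.8) = 0.3005/1.53 = 0.1965 kJ/s.
H: E/h = 13/40.8 = 0.3186 kJ/s.
0.3186 > 0.1965, so adding H raises the average — include it.

Yes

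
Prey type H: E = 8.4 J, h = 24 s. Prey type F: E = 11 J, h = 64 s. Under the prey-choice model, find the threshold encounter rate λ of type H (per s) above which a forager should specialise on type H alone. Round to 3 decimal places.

0.040 per s

Drop type F once their profitability E₂/h₂ falls below the rate achievable on type H alone: E₂/h₂ = λE₁/(1 + λh₁).
Solve for λ: λE₁h₂ = E₂(1 + λh₁) → λ(E₁h₂ − E₂h₁) = E₂ → λ = E₂/(E₁h₂ − E₂h₁).
λ = 11/(8.4×64 − 11×24) = 11/273.6 = 0.0402 per s.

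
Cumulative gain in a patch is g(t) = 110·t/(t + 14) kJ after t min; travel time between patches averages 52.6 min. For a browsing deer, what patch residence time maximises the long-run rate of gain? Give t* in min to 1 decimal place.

Maximise g(t)/(T+t): set derivative to zero → g'(t)(T+t) = g(t).
g'(t) = 110·14/(t + 14)². Setting 110·14/(t+14)² = 110t/[(t+14)(52.6+t)] gives 14(52.6+t) = t(t+14), so t² = 14×52.6 = 736.4.
t* = √736.4 = 27.14 min.

27.1 min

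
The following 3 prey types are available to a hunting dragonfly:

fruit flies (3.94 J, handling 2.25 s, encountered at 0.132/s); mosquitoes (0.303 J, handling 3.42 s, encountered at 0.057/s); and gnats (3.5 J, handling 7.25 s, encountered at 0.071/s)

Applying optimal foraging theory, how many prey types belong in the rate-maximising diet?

Profitabilities (E/h, J/s): fruit flies 1.75, gnats 0.483, mosquitoes 0.0886. Add prey in this order while the next type's profitability exceeds the intake rate on those already taken.
Rate on top 1: 0.401. gnats: 0.483 > 0.401 → include.
Rate on top 2: 0.4242. mosquitoes: 0.0886 < 0.4242 → exclude; stop.
Optimal diet: fruit flies, gnats — 2 of 3 types.

2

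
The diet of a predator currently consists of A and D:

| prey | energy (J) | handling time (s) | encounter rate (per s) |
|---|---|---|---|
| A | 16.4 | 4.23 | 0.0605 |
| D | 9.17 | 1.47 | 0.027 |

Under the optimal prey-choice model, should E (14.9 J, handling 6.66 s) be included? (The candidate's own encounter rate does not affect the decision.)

Intake rate on the current diet: R = (0.0605×16.4 + 0.027×9.17) / (1 + 0.0605×4.23 + 0.027×1.47) = 1.24/1.296 = 0.9569 J/s.
Profitability of E: 14.9/6.66 = 2.237 J/s.
Since 2.237 > R, including E increases the long-run rate.

Yes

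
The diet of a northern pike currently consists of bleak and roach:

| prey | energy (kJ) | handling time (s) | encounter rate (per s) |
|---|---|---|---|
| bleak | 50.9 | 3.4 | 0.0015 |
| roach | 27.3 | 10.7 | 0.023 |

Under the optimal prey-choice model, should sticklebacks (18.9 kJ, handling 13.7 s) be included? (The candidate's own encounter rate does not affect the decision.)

Intake rate on the current diet: R = (0.0015×50.9 + 0.023×27.3) / (1 + 0.0015×3.4 + 0.023×10.7) = 0.7043/1.251 = 0.5629 kJ/s.
sticklebacks: E/h = 18.9/13.7 = 1.38 kJ/s.
Since 1.38 > R, including sticklebacks increases the long-run rate.

Yes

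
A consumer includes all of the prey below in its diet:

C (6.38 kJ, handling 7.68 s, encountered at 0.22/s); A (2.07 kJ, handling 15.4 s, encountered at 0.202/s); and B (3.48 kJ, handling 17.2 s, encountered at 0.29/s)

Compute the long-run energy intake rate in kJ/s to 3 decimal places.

Energy encountered per unit search time: 0.22×6.38 + 0.202×2.07 + 0.29×3.48 = 2.831 kJ/s.
Handling time per unit search time: 0.22×7.68 + 0.202×15.4 + 0.29×17.2 = 9.788.
Rate = 2.831/(1 + 9.788) = 0.2624 kJ/s.

0.262 kJ/s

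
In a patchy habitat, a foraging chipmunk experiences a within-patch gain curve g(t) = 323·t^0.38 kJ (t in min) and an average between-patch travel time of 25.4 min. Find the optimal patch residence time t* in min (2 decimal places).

Optimal t* satisfies g'(t*) = g(t*)/(T + t*).
g'(t) = 0.38·323·t^-0.62. Setting 0.38·323·t^-0.62 = 323·t^0.38/(25.4+t) gives 0.38(25.4+t) = t, so 0.62·t = 0.38×25.4.
t* = 0.38×25.4/0.62 = 15.57 min.

15.57 min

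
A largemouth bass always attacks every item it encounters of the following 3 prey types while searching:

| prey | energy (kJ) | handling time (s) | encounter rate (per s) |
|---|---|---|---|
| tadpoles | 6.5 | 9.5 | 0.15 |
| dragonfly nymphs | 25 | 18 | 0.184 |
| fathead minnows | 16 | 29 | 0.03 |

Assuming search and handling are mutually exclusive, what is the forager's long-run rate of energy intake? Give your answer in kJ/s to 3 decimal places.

Energy encountered per unit search time: 0.15×6.5 + 0.184×25 + 0.03×16 = 6.055 kJ/s.
Handling time per unit search time: 0.15×9.5 + 0.184×18 + 0.03×29 = 5.607.
Rate = 6.055/(1 + 5.607) = 0.9165 kJ/s.

0.916 kJ/s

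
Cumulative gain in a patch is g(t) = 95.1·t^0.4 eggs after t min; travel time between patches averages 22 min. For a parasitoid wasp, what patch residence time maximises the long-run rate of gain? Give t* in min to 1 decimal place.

By the marginal value theorem, leave when the instantaneous gain rate g'(t) equals the habitat-wide average g(t)/(T + t).
g'(t) = 0.4·95.1·t^-0.6. Setting 0.4·95.1·t^-0.6 = 95.1·t^0.4/(22+t) gives 0.4(22+t) = t, so 0.60·t = 0.4×22.
t* = 0.4×22/0.60 = 14.67 min.

14.7 min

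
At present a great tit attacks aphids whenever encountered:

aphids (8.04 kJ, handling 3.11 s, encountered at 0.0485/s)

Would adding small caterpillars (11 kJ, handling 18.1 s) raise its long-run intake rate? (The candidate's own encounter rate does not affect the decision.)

Yes

Current rate: (0.0485×8.04)/(1 + 0.0485×3.11) = 0.3388 kJ/s.
Profitability of small caterpillars: 11/18.1 = 0.6077 kJ/s.
Since 0.6077 > R, including small caterpillars increases the long-run rate.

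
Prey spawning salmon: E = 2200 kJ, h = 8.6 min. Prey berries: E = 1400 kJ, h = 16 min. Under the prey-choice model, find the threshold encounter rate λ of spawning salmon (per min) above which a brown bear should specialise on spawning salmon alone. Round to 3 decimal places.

The zero-one rule: include berries iff E₂/h₂ > λE₁/(1+λh₁). Equality gives the switch point.
λE₁h₂ = E₂ + λE₂h₁ ⇒ λ = E₂/(E₁h₂ − E₂h₁) = 1400/(3.52e+04 − 1.204e+04) = 0.06045 per min.

0.060 per min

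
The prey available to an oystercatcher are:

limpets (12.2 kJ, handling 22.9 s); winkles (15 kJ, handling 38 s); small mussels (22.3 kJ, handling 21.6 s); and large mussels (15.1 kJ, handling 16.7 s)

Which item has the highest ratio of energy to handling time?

Profitability E/h (kJ/s): limpets = 12.2/22.9 = 0.533, winkles = 15/38 = 0.395, small mussels = 22.3/21.6 = 1.03, large mussels = 15.1/16.7 = 0.904.
Ranked: small mussels > large mussels > limpets > winkles.

small mussels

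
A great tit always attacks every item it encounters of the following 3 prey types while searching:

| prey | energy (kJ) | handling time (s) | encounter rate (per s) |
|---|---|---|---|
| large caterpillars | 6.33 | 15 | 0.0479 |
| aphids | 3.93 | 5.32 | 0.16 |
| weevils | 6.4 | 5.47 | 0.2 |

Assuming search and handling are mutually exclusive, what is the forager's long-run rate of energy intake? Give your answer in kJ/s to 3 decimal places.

0.604 kJ/s

Energy encountered per unit search time: 0.0479×6.33 + 0.16×3.93 + 0.2×6.4 = 2.212 kJ/s.
Handling time per unit search time: 0.0479×15 + 0.16×5.32 + 0.2×5.47 = 2.664.
Rate = 2.212/(1 + 2.664) = 0.6038 kJ/s.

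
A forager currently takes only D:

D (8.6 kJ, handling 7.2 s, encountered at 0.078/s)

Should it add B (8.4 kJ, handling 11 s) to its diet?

On D alone, R = ΣλE/(1+Σλh) = 0.6708/1.562 = 0.4296 kJ/s.
Profitability of B: 8.4/11 = 0.7636 kJ/s.
Since 0.7636 > R, including B increases the long-run rate.

Yes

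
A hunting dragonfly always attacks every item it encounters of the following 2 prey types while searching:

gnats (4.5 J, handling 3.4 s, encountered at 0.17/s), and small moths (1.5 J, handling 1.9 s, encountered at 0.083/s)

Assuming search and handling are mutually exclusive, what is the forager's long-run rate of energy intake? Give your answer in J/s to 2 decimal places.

0.51 J/s

Energy encountered per unit search time: 0.17×4.5 + 0.083×1.5 = 0.8895 J/s.
Handling time per unit search time: 0.17×3.4 + 0.083×1.9 = 0.7357.
Rate = 0.8895/(1 + 0.7357) = 0.5125 J/s.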